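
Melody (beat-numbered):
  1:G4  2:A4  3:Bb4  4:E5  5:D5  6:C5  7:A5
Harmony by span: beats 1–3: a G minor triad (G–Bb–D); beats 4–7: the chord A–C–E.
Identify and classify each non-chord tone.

The harmony at that moment is G minor triad (G, Bb, D); A4 is not a chord tone.
It is approached by step up from G4 and left by step up to Bb4.
Step in, step out in the same direction — a passing tone.
The harmony at that moment is A minor triad (A, C, E); D5 is not a chord tone.
It is approached by step down from E5 and left by step down to C5.
Step in, step out in the same direction — a passing tone.

A4 (beat 2) — passing tone; D5 (beat 5) — passing tone.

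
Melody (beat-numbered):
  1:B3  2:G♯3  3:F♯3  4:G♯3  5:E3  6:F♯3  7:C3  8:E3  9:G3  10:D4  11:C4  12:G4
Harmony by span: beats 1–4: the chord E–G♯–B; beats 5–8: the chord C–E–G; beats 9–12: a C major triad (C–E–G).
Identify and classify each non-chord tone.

F♯3 (beat 3) — neighbor tone; F♯3 (beat 6) — escape tone; D4 (beat 10) — appoggiatura.

The harmony at that moment is E major triad (E, G♯, B); F♯3 is not a chord tone.
It is approached by step down from G♯3 and left by step up to G♯3.
Step away and step back to the same note — a neighbor tone (lower neighbor).
The harmony at that moment is C major triad (C, E, G); F♯3 is not a chord tone.
It is approached by step up from E3 and left by leap down to C3.
Step in, leap out — an escape tone.
The harmony at that moment is C major triad (C, E, G); D4 is not a chord tone.
It is approached by leap up from G3 and left by step down to C4.
Leap in, step out — an appoggiatura.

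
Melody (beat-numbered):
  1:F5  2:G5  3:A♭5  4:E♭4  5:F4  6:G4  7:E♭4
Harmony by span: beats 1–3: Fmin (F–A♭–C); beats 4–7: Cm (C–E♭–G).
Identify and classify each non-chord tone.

The harmony at that moment is F minor triad (F, A♭, C); G5 is not a chord tone.
It is approached by step up from F5 and left by step up to A♭5.
Step in, step out in the same direction — a passing tone.
The harmony at that moment is C minor triad (C, E♭, G); F4 is not a chord tone.
It is approached by step up from E♭4 and left by step up to G4.
Step in, step out in the same direction — a passing tone.

G5 (beat 2) — passing tone; F4 (beat 5) — passing tone.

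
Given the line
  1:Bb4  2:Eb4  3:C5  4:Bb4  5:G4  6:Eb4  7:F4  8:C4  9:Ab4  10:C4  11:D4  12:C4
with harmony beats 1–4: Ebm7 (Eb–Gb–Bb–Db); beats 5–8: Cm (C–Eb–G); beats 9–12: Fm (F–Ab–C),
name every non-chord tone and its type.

The harmony at that moment is Eb minor seventh chord (Eb, Gb, Bb, Db); C5 is not a chord tone.
It is approached by leap up from Eb4 and left by step down to Bb4.
Leap in, step out — an appoggiatura.
The harmony at that moment is C minor triad (C, Eb, G); F4 is not a chord tone.
It is approached by step up from Eb4 and left by leap down to C4.
Step in, leap out — an escape tone.
The harmony at that moment is F minor triad (F, Ab, C); D4 is not a chord tone.
It is approached by step up from C4 and left by step down to C4.
Step away and step back to the same note — a neighbor tone (upper neighbor).

C5 (beat 3) — appoggiatura; F4 (beat 7) — escape tone; D4 (beat 11) — neighbor tone.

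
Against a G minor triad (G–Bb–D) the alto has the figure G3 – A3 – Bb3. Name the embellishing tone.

A3 is a passing tone.

The harmony at that moment is G minor triad (G, Bb, D); A3 is not a chord tone.
It is approached by step up from G3 and left by step up to Bb3.
Step in, step out in the same direction — a passing tone.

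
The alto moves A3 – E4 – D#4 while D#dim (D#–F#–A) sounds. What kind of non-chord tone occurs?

E4 is an appoggiatura.

The harmony at that moment is D# diminished triad (D#, F#, A); E4 is not a chord tone.
It is approached by leap up from A3 and left by step down to D#4.
Leap in, step out — an appoggiatura.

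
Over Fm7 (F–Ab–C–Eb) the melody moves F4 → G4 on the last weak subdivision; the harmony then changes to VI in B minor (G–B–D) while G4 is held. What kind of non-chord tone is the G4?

G4 is an anticipation.

The harmony at that moment is F minor seventh chord (F, Ab, C, Eb); G4 is not a chord tone.
It is approached by step up from F4 and then sustained as the same pitch into the next harmony.
Arriving early and becoming a chord tone when the harmony changes — an anticipation.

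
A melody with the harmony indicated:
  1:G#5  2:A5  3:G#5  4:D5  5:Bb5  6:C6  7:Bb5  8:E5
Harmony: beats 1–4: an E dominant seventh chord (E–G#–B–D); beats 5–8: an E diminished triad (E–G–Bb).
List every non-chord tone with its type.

A5 (beat 2) — neighbor tone; C6 (beat 6) — neighbor tone.

The harmony at that moment is E dominant seventh chord (E, G#, B, D); A5 is not a chord tone.
It is approached by step up from G#5 and left by step down to G#5.
Step away and step back to the same note — a neighbor tone (upper neighbor).
The harmony at that moment is E diminished triad (E, G, Bb); C6 is not a chord tone.
It is approached by step up from Bb5 and left by step down to Bb5.
Step away and step back to the same note — a neighbor tone (upper neighbor).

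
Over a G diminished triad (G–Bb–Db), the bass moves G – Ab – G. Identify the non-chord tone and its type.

Ab is a neighbor tone.

The harmony at that moment is G diminished triad (G, Bb, Db); Ab is not a chord tone.
It is approached by step up from G and left by step down to G.
Step away and step back to the same note — a neighbor tone (upper neighbor).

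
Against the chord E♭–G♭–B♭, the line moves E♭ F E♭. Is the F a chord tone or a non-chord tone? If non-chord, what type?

The harmony at that moment is E♭ minor triad (E♭, G♭, B♭); F is not a chord tone.
It is approached by step up from E♭ and left by step down to E♭.
Step away and step back to the same note — a neighbor tone (upper neighbor).

Non-chord tone — a neighbor tone.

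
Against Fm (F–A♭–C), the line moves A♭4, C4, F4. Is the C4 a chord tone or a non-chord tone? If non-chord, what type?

F minor triad contains F, A♭, C; C is the fifth, so it is a chord tone.

Chord tone (the fifth of F minor triad).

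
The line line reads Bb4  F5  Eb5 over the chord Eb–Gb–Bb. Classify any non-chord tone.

The harmony at that moment is Eb minor triad (Eb, Gb, Bb); F5 is not a chord tone.
It is approached by leap up from Bb4 and left by step down to Eb5.
Leap in, step out — an appoggiatura.

F5 is an appoggiatura.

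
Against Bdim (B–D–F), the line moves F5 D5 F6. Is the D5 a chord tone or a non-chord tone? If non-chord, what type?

Chord tone (the third of B diminished triad).

B diminished triad contains B, D, F; D is the third, so it is a chord tone.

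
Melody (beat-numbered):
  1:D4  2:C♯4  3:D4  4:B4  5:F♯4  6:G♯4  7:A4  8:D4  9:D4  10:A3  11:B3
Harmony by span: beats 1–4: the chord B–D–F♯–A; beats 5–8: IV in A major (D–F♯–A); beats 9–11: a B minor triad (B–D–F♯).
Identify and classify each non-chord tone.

C♯4 (beat 2) — neighbor tone; G♯4 (beat 6) — passing tone; A3 (beat 10) — appoggiatura.

The harmony at that moment is B minor seventh chord (B, D, F♯, A); C♯4 is not a chord tone.
It is approached by step down from D4 and left by step up to D4.
Step away and step back to the same note — a neighbor tone (lower neighbor).
The harmony at that moment is D major triad (D, F♯, A); G♯4 is not a chord tone.
It is approached by step up from F♯4 and left by step up to A4.
Step in, step out in the same direction — a passing tone.
The harmony at that moment is B minor triad (B, D, F♯); A3 is not a chord tone.
It is approached by leap down from D4 and left by step up to B3.
Leap in, step out — an appoggiatura.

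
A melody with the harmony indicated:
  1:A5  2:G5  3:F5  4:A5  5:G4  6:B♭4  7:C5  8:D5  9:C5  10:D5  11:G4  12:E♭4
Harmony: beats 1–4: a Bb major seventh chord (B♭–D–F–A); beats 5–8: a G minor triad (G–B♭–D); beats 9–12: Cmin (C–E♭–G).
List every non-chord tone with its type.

G5 (beat 2) — passing tone; C5 (beat 7) — passing tone; D5 (beat 10) — escape tone.

The harmony at that moment is B♭ major seventh chord (B♭, D, F, A); G5 is not a chord tone.
It is approached by step down from A5 and left by step down to F5.
Step in, step out in the same direction — a passing tone.
The harmony at that moment is G minor triad (G, B♭, D); C5 is not a chord tone.
It is approached by step up from B♭4 and left by step up to D5.
Step in, step out in the same direction — a passing tone.
The harmony at that moment is C minor triad (C, E♭, G); D5 is not a chord tone.
It is approached by step up from C5 and left by leap down to G4.
Step in, leap out — an escape tone.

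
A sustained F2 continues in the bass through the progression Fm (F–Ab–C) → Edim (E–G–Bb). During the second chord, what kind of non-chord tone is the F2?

Pedal tone (pedal point).

The harmony at that moment is E diminished triad (E, G, Bb); F2 is not a chord tone.
It is held over (the same pitch as the preceding F2) and then sustained as the same pitch into the next harmony.
Sustained through a change of harmony — a pedal tone.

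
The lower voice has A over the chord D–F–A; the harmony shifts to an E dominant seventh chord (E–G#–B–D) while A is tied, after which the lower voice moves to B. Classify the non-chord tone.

A is a retardation.

The harmony at that moment is E dominant seventh chord (E, G#, B, D); A is not a chord tone.
It is held over (the same pitch as the preceding A) and left by step up to B.
Held over from the previous chord and resolving up by step — a retardation.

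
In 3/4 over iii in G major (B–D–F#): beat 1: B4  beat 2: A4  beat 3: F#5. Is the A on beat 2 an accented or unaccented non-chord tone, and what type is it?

The harmony at that moment is B minor triad (B, D, F#); A4 is not a chord tone.
It is approached by step down from B4 and left by leap up to F#5.
Step in, leap out — an escape tone.
It falls on a weak beat, so it is unaccented.

Unaccented escape tone.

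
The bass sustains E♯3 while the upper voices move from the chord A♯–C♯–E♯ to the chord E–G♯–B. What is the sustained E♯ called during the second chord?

Pedal tone (pedal point).

The harmony at that moment is E major triad (E, G♯, B); E♯3 is not a chord tone.
It is held over (the same pitch as the preceding E♯3) and then sustained as the same pitch into the next harmony.
Sustained through a change of harmony — a pedal tone.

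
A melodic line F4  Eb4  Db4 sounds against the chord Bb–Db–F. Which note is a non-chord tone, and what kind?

The harmony at that moment is Bb minor triad (Bb, Db, F); Eb4 is not a chord tone.
It is approached by step down from F4 and left by step down to Db4.
Step in, step out in the same direction — a passing tone.

Eb4 is a passing tone.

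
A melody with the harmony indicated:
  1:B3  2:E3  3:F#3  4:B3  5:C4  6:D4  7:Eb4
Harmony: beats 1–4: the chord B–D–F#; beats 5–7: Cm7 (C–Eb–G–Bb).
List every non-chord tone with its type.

The harmony at that moment is B minor triad (B, D, F#); E3 is not a chord tone.
It is approached by leap down from B3 and left by step up to F#3.
Leap in, step out — an appoggiatura.
The harmony at that moment is C minor seventh chord (C, Eb, G, Bb); D4 is not a chord tone.
It is approached by step up from C4 and left by step up to Eb4.
Step in, step out in the same direction — a passing tone.

E3 (beat 2) — appoggiatura; D4 (beat 6) — passing tone.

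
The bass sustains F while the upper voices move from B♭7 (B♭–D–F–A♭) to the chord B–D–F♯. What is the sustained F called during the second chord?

The harmony at that moment is B minor triad (B, D, F♯); F is not a chord tone.
It is held over (the same pitch as the preceding F) and then sustained as the same pitch into the next harmony.
Sustained through a change of harmony — a pedal tone.

Pedal tone (pedal point).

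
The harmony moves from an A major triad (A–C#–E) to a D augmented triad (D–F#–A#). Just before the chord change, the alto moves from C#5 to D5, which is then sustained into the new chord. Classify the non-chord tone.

The harmony at that moment is A major triad (A, C#, E); D5 is not a chord tone.
It is approached by step up from C#5 and then sustained as the same pitch into the next harmony.
Arriving early and becoming a chord tone when the harmony changes — an anticipation.

D5 is an anticipation.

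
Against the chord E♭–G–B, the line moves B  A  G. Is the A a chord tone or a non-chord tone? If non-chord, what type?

Non-chord tone — a passing tone.

The harmony at that moment is E♭ augmented triad (E♭, G, B); A is not a chord tone.
It is approached by step down from B and left by step down to G.
Step in, step out in the same direction — a passing tone.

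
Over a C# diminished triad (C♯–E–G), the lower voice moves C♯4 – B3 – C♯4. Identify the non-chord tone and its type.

B3 is a neighbor tone.

The harmony at that moment is C♯ diminished triad (C♯, E, G); B3 is not a chord tone.
It is approached by step down from C♯4 and left by step up to C♯4.
Step away and step back to the same note — a neighbor tone (lower neighbor).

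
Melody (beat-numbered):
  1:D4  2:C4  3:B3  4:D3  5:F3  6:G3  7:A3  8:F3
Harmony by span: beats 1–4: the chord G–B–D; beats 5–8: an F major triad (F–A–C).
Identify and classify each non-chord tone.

C4 (beat 2) — passing tone; G3 (beat 6) — passing tone.

The harmony at that moment is G major triad (G, B, D); C4 is not a chord tone.
It is approached by step down from D4 and left by step down to B3.
Step in, step out in the same direction — a passing tone.
The harmony at that moment is F major triad (F, A, C); G3 is not a chord tone.
It is approached by step up from F3 and left by step up to A3.
Step in, step out in the same direction — a passing tone.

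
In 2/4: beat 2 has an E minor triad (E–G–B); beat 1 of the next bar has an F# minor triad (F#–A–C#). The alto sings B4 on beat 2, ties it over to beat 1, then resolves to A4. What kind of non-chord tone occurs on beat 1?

The harmony at that moment is F# minor triad (F#, A, C#); B4 is not a chord tone.
It is held over (the same pitch as the preceding B4) and left by step down to A4.
Held over from the previous chord and resolving down by step — a suspension.

Suspension.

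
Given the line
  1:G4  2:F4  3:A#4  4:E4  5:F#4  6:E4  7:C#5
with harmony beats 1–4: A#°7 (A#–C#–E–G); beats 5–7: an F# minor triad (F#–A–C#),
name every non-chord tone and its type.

F4 (beat 2) — escape tone; E4 (beat 6) — escape tone.

The harmony at that moment is A# diminished seventh chord (A#, C#, E, G); F4 is not a chord tone.
It is approached by step down from G4 and left by leap up to A#4.
Step in, leap out — an escape tone.
The harmony at that moment is F# minor triad (F#, A, C#); E4 is not a chord tone.
It is approached by step down from F#4 and left by leap up to C#5.
Step in, leap out — an escape tone.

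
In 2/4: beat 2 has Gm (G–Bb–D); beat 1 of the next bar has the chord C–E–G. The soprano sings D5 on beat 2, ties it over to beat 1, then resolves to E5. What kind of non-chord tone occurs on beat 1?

Retardation.

The harmony at that moment is C major triad (C, E, G); D5 is not a chord tone.
It is held over (the same pitch as the preceding D5) and left by step up to E5.
Held over from the previous chord and resolving up by step — a retardation.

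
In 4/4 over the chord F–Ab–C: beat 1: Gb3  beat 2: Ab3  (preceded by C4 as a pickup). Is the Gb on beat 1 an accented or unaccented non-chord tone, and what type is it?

Accented appoggiatura.

The harmony at that moment is F minor triad (F, Ab, C); Gb3 is not a chord tone.
It is approached by leap down from C4 and left by step up to Ab3.
Leap in, step out — an appoggiatura.
It falls on the downbeat, so it is accented.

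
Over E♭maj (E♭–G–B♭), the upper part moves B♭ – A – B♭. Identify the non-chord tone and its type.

A is a neighbor tone.

The harmony at that moment is E♭ major triad (E♭, G, B♭); A is not a chord tone.
It is approached by step down from B♭ and left by step up to B♭.
Step away and step back to the same note — a neighbor tone (lower neighbor).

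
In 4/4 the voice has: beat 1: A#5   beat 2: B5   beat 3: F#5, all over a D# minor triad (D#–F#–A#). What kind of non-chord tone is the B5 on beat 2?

The harmony at that moment is D# minor triad (D#, F#, A#); B5 is not a chord tone.
It is approached by step up from A#5 and left by leap down to F#5.
Step in, leap out, on a weak beat — an escape tone.

Escape tone.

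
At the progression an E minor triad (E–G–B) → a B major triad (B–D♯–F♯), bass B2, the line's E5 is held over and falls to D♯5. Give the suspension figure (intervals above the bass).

At the second chord the bass is B2. The suspended E5 lies a fourth above the bass; after resolving down by step to D♯5, the interval above the bass becomes a third.
Suspension figures are named by those two intervals: 4–3.

4–3 suspension.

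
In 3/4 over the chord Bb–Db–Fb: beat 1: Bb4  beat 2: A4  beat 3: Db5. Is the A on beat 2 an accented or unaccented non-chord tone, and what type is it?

The harmony at that moment is Bb diminished triad (Bb, Db, Fb); A4 is not a chord tone.
It is approached by step down from Bb4 and left by leap up to Db5.
Step in, leap out — an escape tone.
It falls on a weak beat, so it is unaccented.

Unaccented escape tone.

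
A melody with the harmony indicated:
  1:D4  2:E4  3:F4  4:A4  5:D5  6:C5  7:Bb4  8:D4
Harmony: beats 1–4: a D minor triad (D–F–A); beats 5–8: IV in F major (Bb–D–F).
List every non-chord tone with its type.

E4 (beat 2) — passing tone; C5 (beat 6) — passing tone.

The harmony at that moment is D minor triad (D, F, A); E4 is not a chord tone.
It is approached by step up from D4 and left by step up to F4.
Step in, step out in the same direction — a passing tone.
The harmony at that moment is Bb major triad (Bb, D, F); C5 is not a chord tone.
It is approached by step down from D5 and left by step down to Bb4.
Step in, step out in the same direction — a passing tone.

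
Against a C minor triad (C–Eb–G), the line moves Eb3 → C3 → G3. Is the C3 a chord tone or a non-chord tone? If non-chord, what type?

C minor triad contains C, Eb, G; C is the root, so it is a chord tone.

Chord tone (the root of C minor triad).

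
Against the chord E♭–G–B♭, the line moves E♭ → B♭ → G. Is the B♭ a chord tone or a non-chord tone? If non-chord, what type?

Chord tone (the fifth of Eb major triad).

Eb major triad contains E♭, G, B♭; B♭ is the fifth, so it is a chord tone.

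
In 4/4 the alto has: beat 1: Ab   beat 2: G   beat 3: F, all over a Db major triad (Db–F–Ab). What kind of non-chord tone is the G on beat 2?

Passing tone.

The harmony at that moment is Db major triad (Db, F, Ab); G is not a chord tone.
It is approached by step down from Ab and left by step down to F.
Step in, step out in the same direction — a passing tone.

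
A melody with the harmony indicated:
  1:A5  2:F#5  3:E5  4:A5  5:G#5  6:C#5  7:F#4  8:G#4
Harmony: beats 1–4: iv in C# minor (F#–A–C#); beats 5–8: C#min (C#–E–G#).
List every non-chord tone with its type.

E5 (beat 3) — escape tone; F#4 (beat 7) — appoggiatura.

The harmony at that moment is F# minor triad (F#, A, C#); E5 is not a chord tone.
It is approached by step down from F#5 and left by leap up to A5.
Step in, leap out — an escape tone.
The harmony at that moment is C# minor triad (C#, E, G#); F#4 is not a chord tone.
It is approached by leap down from C#5 and left by step up to G#4.
Leap in, step out — an appoggiatura.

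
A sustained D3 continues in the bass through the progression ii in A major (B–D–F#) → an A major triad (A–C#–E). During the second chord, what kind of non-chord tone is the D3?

The harmony at that moment is A major triad (A, C#, E); D3 is not a chord tone.
It is held over (the same pitch as the preceding D3) and then sustained as the same pitch into the next harmony.
Sustained through a change of harmony — a pedal tone.

Pedal tone (pedal point).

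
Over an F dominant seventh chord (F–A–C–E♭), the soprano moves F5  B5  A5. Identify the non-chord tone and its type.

B5 is an appoggiatura.

The harmony at that moment is F dominant seventh chord (F, A, C, E♭); B5 is not a chord tone.
It is approached by leap up from F5 and left by step down to A5.
Leap in, step out — an appoggiatura.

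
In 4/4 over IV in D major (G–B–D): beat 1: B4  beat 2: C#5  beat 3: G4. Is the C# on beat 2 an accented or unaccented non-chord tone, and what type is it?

Unaccented escape tone.

The harmony at that moment is G major triad (G, B, D); C#5 is not a chord tone.
It is approached by step up from B4 and left by leap down to G4.
Step in, leap out — an escape tone.
It falls on a weak beat, so it is unaccented.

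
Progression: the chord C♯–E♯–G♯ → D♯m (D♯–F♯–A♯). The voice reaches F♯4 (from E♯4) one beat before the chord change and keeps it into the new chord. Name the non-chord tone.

F♯4 is an anticipation.

The harmony at that moment is C♯ major triad (C♯, E♯, G♯); F♯4 is not a chord tone.
It is approached by step up from E♯4 and then sustained as the same pitch into the next harmony.
Arriving early and becoming a chord tone when the harmony changes — an anticipation.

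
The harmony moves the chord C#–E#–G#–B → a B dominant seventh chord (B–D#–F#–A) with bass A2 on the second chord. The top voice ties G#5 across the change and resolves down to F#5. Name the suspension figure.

7–6 suspension.

At the second chord the bass is A2. The suspended G#5 lies a seventh above the bass; after resolving down by step to F#5, the interval above the bass becomes a sixth.
Suspension figures are named by those two intervals: 7–6.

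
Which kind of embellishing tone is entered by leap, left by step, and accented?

Approach: by leap. Departure: by step. Metric position: strong.
Leap in, step out, in a metrically strong position — an appoggiatura. (It is the mirror image of the escape tone, which steps in and leaps out from a weak position.)

Appoggiatura.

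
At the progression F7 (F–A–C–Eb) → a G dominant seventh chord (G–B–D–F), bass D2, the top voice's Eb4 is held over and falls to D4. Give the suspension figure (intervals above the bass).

At the second chord the bass is D2. The suspended Eb4 lies a ninth above the bass; after resolving down by step to D4, the interval above the bass becomes an octave.
Suspension figures are named by those two intervals: 9–8.

9–8 suspension.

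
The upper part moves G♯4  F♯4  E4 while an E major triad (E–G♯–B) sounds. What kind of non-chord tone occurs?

F♯4 is a passing tone.

The harmony at that moment is E major triad (E, G♯, B); F♯4 is not a chord tone.
It is approached by step down from G♯4 and left by step down to E4.
Step in, step out in the same direction — a passing tone.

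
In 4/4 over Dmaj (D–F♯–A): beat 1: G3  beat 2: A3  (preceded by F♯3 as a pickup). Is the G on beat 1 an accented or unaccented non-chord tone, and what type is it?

Accented passing tone.

The harmony at that moment is D major triad (D, F♯, A); G3 is not a chord tone.
It is approached by step up from F♯3 and left by step up to A3.
Step in, step out in the same direction — a passing tone.
It falls on the downbeat, so it is accented.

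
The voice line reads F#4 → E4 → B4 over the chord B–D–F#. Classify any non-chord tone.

The harmony at that moment is B minor triad (B, D, F#); E4 is not a chord tone.
It is approached by step down from F#4 and left by leap up to B4.
Step in, leap out — an escape tone.

E4 is an escape tone.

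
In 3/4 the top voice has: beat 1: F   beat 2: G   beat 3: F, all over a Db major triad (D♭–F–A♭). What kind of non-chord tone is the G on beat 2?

The harmony at that moment is D♭ major triad (D♭, F, A♭); G is not a chord tone.
It is approached by step up from F and left by step down to F.
Step away and step back to the same note — a neighbor tone (upper neighbor).

Upper neighbor tone.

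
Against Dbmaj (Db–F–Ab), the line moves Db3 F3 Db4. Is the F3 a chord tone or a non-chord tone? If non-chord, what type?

Chord tone (the third of Db major triad).

Db major triad contains Db, F, Ab; F is the third, so it is a chord tone.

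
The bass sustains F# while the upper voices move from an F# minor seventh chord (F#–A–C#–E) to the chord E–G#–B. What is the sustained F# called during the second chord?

The harmony at that moment is E major triad (E, G#, B); F# is not a chord tone.
It is held over (the same pitch as the preceding F#) and then sustained as the same pitch into the next harmony.
Sustained through a change of harmony — a pedal tone.

Pedal tone (pedal point).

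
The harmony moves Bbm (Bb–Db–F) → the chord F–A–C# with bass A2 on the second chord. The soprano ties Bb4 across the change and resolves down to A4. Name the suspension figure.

9–8 suspension.

At the second chord the bass is A2. The suspended Bb4 lies a ninth above the bass; after resolving down by step to A4, the interval above the bass becomes an octave.
Suspension figures are named by those two intervals: 9–8.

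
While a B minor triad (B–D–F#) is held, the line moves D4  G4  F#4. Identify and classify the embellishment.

G4 is an appoggiatura.

The harmony at that moment is B minor triad (B, D, F#); G4 is not a chord tone.
It is approached by leap up from D4 and left by step down to F#4.
Leap in, step out — an appoggiatura.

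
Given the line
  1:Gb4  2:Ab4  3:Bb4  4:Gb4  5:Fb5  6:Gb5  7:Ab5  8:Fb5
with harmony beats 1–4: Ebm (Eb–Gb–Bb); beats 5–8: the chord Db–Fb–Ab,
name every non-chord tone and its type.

The harmony at that moment is Eb minor triad (Eb, Gb, Bb); Ab4 is not a chord tone.
It is approached by step up from Gb4 and left by step up to Bb4.
Step in, step out in the same direction — a passing tone.
The harmony at that moment is Db minor triad (Db, Fb, Ab); Gb5 is not a chord tone.
It is approached by step up from Fb5 and left by step up to Ab5.
Step in, step out in the same direction — a passing tone.

Ab4 (beat 2) — passing tone; Gb5 (beat 6) — passing tone.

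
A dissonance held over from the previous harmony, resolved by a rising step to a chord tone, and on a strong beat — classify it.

Retardation.

Approach: by preparation — the pitch is first a chord tone, then held (tied or repeated) while the harmony changes under it. Departure: up by step. Metric position: strong.
A prepared dissonance that resolves upward by step — a retardation. (The same figure resolving downward would be a suspension.)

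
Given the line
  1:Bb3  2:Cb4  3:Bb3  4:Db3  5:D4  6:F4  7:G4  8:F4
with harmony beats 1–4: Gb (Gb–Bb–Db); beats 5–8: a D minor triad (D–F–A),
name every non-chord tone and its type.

The harmony at that moment is Gb major triad (Gb, Bb, Db); Cb4 is not a chord tone.
It is approached by step up from Bb3 and left by step down to Bb3.
Step away and step back to the same note — a neighbor tone (upper neighbor).
The harmony at that moment is D minor triad (D, F, A); G4 is not a chord tone.
It is approached by step up from F4 and left by step down to F4.
Step away and step back to the same note — a neighbor tone (upper neighbor).

Cb4 (beat 2) — neighbor tone; G4 (beat 7) — neighbor tone.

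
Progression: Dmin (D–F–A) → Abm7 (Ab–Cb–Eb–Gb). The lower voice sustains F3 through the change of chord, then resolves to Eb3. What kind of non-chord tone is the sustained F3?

The harmony at that moment is Ab minor seventh chord (Ab, Cb, Eb, Gb); F3 is not a chord tone.
It is held over (the same pitch as the preceding F3) and left by step down to Eb3.
Held over from the previous chord and resolving down by step — a suspension.

F3 is a suspension.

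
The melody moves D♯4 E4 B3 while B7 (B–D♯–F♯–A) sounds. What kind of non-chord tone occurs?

E4 is an escape tone.

The harmony at that moment is B dominant seventh chord (B, D♯, F♯, A); E4 is not a chord tone.
It is approached by step up from D♯4 and left by leap down to B3.
Step in, leap out — an escape tone.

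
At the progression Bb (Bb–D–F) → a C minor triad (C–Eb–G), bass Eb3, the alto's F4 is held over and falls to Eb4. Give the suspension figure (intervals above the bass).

At the second chord the bass is Eb3. The suspended F4 lies a ninth above the bass; after resolving down by step to Eb4, the interval above the bass becomes an octave.
Suspension figures are named by those two intervals: 9–8.

9–8 suspension.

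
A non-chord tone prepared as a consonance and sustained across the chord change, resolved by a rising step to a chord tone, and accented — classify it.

Approach: by preparation — the pitch is first a chord tone, then held (tied or repeated) while the harmony changes under it. Departure: up by step. Metric position: strong.
A prepared dissonance that resolves upward by step — a retardation. (The same figure resolving downward would be a suspension.)

Retardation.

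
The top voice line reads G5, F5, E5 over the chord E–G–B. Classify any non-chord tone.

F5 is a passing tone.

The harmony at that moment is E minor triad (E, G, B); F5 is not a chord tone.
It is approached by step down from G5 and left by step down to E5.
Step in, step out in the same direction — a passing tone.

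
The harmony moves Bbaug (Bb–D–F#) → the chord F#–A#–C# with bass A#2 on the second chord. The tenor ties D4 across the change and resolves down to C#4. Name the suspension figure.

4–3 suspension.

At the second chord the bass is A#2. The suspended D4 lies a fourth above the bass; after resolving down by step to C#4, the interval above the bass becomes a third.
Suspension figures are named by those two intervals: 4–3.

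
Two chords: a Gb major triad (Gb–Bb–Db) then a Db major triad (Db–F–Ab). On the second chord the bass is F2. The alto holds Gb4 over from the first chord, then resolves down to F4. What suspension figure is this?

9–8 suspension.

At the second chord the bass is F2. The suspended Gb4 lies a ninth above the bass; after resolving down by step to F4, the interval above the bass becomes an octave.
Suspension figures are named by those two intervals: 9–8.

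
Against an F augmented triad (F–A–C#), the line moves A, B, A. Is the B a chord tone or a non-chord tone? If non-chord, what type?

The harmony at that moment is F augmented triad (F, A, C#); B is not a chord tone.
It is approached by step up from A and left by step down to A.
Step away and step back to the same note — a neighbor tone (upper neighbor).

Non-chord tone — a neighbor tone.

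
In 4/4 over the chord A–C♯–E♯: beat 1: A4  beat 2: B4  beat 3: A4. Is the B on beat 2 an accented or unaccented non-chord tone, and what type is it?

Unaccented neighbor tone.

The harmony at that moment is A augmented triad (A, C♯, E♯); B4 is not a chord tone.
It is approached by step up from A4 and left by step down to A4.
Step away and step back to the same note — a neighbor tone (upper neighbor).
It falls on a weak beat, so it is unaccented.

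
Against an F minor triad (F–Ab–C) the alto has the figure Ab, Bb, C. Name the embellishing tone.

The harmony at that moment is F minor triad (F, Ab, C); Bb is not a chord tone.
It is approached by step up from Ab and left by step up to C.
Step in, step out in the same direction — a passing tone.

Bb is a passing tone.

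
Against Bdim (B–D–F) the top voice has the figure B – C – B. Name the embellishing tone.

The harmony at that moment is B diminished triad (B, D, F); C is not a chord tone.
It is approached by step up from B and left by step down to B.
Step away and step back to the same note — a neighbor tone (upper neighbor).

C is a neighbor tone.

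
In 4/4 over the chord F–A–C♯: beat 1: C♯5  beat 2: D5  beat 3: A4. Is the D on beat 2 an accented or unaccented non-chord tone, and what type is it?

Unaccented escape tone.

The harmony at that moment is F augmented triad (F, A, C♯); D5 is not a chord tone.
It is approached by step up from C♯5 and left by leap down to A4.
Step in, leap out — an escape tone.
It falls on a weak beat, so it is unaccented.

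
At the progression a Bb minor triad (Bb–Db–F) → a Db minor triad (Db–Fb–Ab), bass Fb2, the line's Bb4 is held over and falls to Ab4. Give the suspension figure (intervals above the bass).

At the second chord the bass is Fb2. The suspended Bb4 lies a fourth above the bass; after resolving down by step to Ab4, the interval above the bass becomes a third.
Suspension figures are named by those two intervals: 4–3.

4–3 suspension.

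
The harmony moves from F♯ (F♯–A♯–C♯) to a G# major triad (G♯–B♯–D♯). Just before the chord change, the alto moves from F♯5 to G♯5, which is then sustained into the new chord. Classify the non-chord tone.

The harmony at that moment is F♯ major triad (F♯, A♯, C♯); G♯5 is not a chord tone.
It is approached by step up from F♯5 and then sustained as the same pitch into the next harmony.
Arriving early and becoming a chord tone when the harmony changes — an anticipation.

G♯5 is an anticipation.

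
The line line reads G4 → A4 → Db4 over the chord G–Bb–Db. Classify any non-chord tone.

A4 is an escape tone.

The harmony at that moment is G diminished triad (G, Bb, Db); A4 is not a chord tone.
It is approached by step up from G4 and left by leap down to Db4.
Step in, leap out — an escape tone.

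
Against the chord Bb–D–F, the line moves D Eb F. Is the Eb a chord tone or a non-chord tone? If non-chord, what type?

The harmony at that moment is Bb major triad (Bb, D, F); Eb is not a chord tone.
It is approached by step up from D and left by step up to F.
Step in, step out in the same direction — a passing tone.

Non-chord tone — a passing tone.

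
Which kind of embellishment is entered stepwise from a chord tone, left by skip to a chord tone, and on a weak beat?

Escape tone.

Approach: by step. Departure: by leap. Metric position: weak.
Step in, leap out, from a weak position — an escape tone (échappée). (It is the mirror image of the appoggiatura, which leaps in and steps out on a strong beat.)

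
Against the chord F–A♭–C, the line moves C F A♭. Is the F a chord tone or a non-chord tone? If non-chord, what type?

F minor triad contains F, A♭, C; F is the root, so it is a chord tone.

Chord tone (the root of F minor triad).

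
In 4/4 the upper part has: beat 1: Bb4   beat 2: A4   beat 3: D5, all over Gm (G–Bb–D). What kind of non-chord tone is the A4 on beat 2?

Escape tone.

The harmony at that moment is G minor triad (G, Bb, D); A4 is not a chord tone.
It is approached by step down from Bb4 and left by leap up to D5.
Step in, leap out, on a weak beat — an escape tone.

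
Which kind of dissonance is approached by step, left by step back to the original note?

Neighbor tone.

Approach: by step. Departure: by step in the opposite direction, back to the starting pitch.
Stepwise on both sides but reversing to return to the same chord tone — a neighbor tone. (Had it continued onward in the same direction it would be a passing tone instead.)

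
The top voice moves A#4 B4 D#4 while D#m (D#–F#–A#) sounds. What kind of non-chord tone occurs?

The harmony at that moment is D# minor triad (D#, F#, A#); B4 is not a chord tone.
It is approached by step up from A#4 and left by leap down to D#4.
Step in, leap out — an escape tone.

B4 is an escape tone.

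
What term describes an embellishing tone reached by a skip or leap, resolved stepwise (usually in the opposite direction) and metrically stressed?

Approach: by leap. Departure: by step. Metric position: strong.
Leap in, step out, in a metrically strong position — an appoggiatura. (It is the mirror image of the escape tone, which steps in and leaps out from a weak position.)

Appoggiatura.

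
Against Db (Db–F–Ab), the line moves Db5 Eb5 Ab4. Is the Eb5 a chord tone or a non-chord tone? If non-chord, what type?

The harmony at that moment is Db major triad (Db, F, Ab); Eb5 is not a chord tone.
It is approached by step up from Db5 and left by leap down to Ab4.
Step in, leap out — an escape tone.

Non-chord tone — an escape tone.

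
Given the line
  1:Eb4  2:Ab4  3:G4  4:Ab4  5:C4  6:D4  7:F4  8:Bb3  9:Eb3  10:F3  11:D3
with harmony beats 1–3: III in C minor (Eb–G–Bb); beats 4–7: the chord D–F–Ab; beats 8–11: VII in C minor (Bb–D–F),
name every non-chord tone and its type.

Ab4 (beat 2) — appoggiatura; C4 (beat 5) — appoggiatura; Eb3 (beat 9) — appoggiatura.

The harmony at that moment is Eb major triad (Eb, G, Bb); Ab4 is not a chord tone.
It is approached by leap up from Eb4 and left by step down to G4.
Leap in, step out — an appoggiatura.
The harmony at that moment is D diminished triad (D, F, Ab); C4 is not a chord tone.
It is approached by leap down from Ab4 and left by step up to D4.
Leap in, step out — an appoggiatura.
The harmony at that moment is Bb major triad (Bb, D, F); Eb3 is not a chord tone.
It is approached by leap down from Bb3 and left by step up to F3.
Leap in, step out — an appoggiatura.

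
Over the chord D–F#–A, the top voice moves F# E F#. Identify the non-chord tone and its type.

The harmony at that moment is D major triad (D, F#, A); E is not a chord tone.
It is approached by step down from F# and left by step up to F#.
Step away and step back to the same note — a neighbor tone (lower neighbor).

E is a neighbor tone.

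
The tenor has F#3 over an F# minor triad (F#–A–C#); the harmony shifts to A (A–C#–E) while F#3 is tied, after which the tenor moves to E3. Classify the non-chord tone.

F#3 is a suspension.

The harmony at that moment is A major triad (A, C#, E); F#3 is not a chord tone.
It is held over (the same pitch as the preceding F#3) and left by step down to E3.
Held over from the previous chord and resolving down by step — a suspension.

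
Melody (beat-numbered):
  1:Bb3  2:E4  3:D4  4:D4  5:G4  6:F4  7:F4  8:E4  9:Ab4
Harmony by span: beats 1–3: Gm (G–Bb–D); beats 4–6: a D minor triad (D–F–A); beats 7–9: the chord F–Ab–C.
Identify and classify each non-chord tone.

The harmony at that moment is G minor triad (G, Bb, D); E4 is not a chord tone.
It is approached by leap up from Bb3 and left by step down to D4.
Leap in, step out — an appoggiatura.
The harmony at that moment is D minor triad (D, F, A); G4 is not a chord tone.
It is approached by leap up from D4 and left by step down to F4.
Leap in, step out — an appoggiatura.
The harmony at that moment is F minor triad (F, Ab, C); E4 is not a chord tone.
It is approached by step down from F4 and left by leap up to Ab4.
Step in, leap out — an escape tone.

E4 (beat 2) — appoggiatura; G4 (beat 5) — appoggiatura; E4 (beat 8) — escape tone.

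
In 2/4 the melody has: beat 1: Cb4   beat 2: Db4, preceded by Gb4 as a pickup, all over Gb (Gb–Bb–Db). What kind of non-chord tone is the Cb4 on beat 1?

Appoggiatura.

The harmony at that moment is Gb major triad (Gb, Bb, Db); Cb4 is not a chord tone.
It is approached by leap down from Gb4 and left by step up to Db4.
Leap in, step out, metrically accented — an appoggiatura.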